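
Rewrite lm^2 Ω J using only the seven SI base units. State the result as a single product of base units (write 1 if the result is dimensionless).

kg²·m⁴·s⁻⁵·A⁻²·cd²

lm = cd.
So lm² = cd².
Ω = kg·m²·s⁻³·A⁻².
J = kg·m²·s⁻².
Combining: lm²·Ω·J = cd² · (kg·m²·s⁻³·A⁻²) · (kg·m²·s⁻²) = kg²·m⁴·s⁻⁵·A⁻²·cd².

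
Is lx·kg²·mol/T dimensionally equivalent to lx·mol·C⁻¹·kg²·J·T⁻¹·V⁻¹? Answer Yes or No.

Yes

Left side:
  T = kg·s⁻²·A⁻¹.
  So T⁻¹ = kg⁻¹·s²·A.
  lx = m⁻²·cd.
  Combining: T⁻¹·lx·kg²·mol = (kg⁻¹·s²·A) · (m⁻²·cd) · kg² · mol = kg·m⁻²·s²·A·mol·cd.
Right side:
  lx = lm/m² (illuminance = luminous flux per area),
      = m⁻²·cd.
  C = A·s = s·A (charge = current × time).
  So C⁻¹ = s⁻¹·A⁻¹.
  J = N·m (work = force × distance),
      = kg·m²·s⁻².
  T = Wb/m² (flux density = flux per area),
      = kg·s⁻²·A⁻¹.
  So T⁻¹ = kg⁻¹·s²·A.
  V = W/A (potential = power per current),
      = kg·m²·s⁻³·A⁻¹.
  So V⁻¹ = kg⁻¹·m⁻²·s³·A.
  Combining: lx·mol·C⁻¹·kg²·J·T⁻¹·V⁻¹ = (m⁻²·cd) · mol · (s⁻¹·A⁻¹) · kg² · (kg·m²·s⁻²) · (kg⁻¹·s²·A) · (kg⁻¹·m⁻²·s³·A) = kg·m⁻²·s²·A·mol·cd.
Both reduce to kg·m⁻²·s²·A·mol·cd.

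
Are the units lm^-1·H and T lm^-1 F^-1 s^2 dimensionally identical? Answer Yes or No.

No

Left side:
  lm = cd.
  So lm⁻¹ = cd⁻¹.
  H = kg·m²·s⁻²·A⁻².
  Combining: lm⁻¹·H = cd⁻¹ · (kg·m²·s⁻²·A⁻²) = kg·m²·s⁻²·A⁻²·cd⁻¹.
Right side:
  T = Wb/m² (flux density = flux per area),
      = kg·s⁻²·A⁻¹.
  lm = cd·sr = cd (luminous flux; sr is dimensionless).
  So lm⁻¹ = cd⁻¹.
  F = C/V (capacitance = charge per voltage),
      = A·s/(kg·m²·s⁻³·A⁻¹) (substituting C and V),
      = kg⁻¹·m⁻²·s⁴·A².
  So F⁻¹ = kg·m²·s⁻⁴·A⁻².
  Combining: T·lm⁻¹·F⁻¹·s² = (kg·s⁻²·A⁻¹) · cd⁻¹ · (kg·m²·s⁻⁴·A⁻²) · s² = kg²·m²·s⁻⁴·A⁻³·cd⁻¹.
Left is kg·m²·s⁻²·A⁻²·cd⁻¹; right is kg²·m²·s⁻⁴·A⁻³·cd⁻¹ — different.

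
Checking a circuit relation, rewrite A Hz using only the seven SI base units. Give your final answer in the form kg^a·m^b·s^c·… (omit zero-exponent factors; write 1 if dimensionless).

Hz = s⁻¹.
Combining: A·Hz = A · s⁻¹ = s⁻¹·A.

s⁻¹·A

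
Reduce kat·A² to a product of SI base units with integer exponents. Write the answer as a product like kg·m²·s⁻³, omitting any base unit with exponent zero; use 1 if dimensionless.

kat = s⁻¹·mol.
Combining: kat·A² = (s⁻¹·mol) · A² = s⁻¹·A²·mol.

s⁻¹·A²·mol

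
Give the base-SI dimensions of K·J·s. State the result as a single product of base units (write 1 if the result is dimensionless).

J = kg·m²·s⁻².
Combining: K·J·s = K · (kg·m²·s⁻²) · s = kg·m²·s⁻¹·K.

kg·m²·s⁻¹·K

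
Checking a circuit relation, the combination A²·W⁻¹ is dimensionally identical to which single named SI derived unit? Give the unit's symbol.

W = J/s (power = energy per time),
    = kg·m²·s⁻³.
So W⁻¹ = kg⁻¹·m⁻²·s³.
Combining: A²·W⁻¹ = A² · (kg⁻¹·m⁻²·s³) = kg⁻¹·m⁻²·s³·A².
kg⁻¹·m⁻²·s³·A² is the base-SI form of the siemens.

S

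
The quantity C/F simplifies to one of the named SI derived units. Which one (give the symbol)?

F = C/V (capacitance = charge per voltage),
    = A·s/(kg·m²·s⁻³·A⁻¹) (substituting C and V),
    = kg⁻¹·m⁻²·s⁴·A².
So F⁻¹ = kg·m²·s⁻⁴·A⁻².
C = A·s = s·A (charge = current × time).
Combining: F⁻¹·C = (kg·m²·s⁻⁴·A⁻²) · (s·A) = kg·m²·s⁻³·A⁻¹.
kg·m²·s⁻³·A⁻¹ is the base-SI form of the volt.

V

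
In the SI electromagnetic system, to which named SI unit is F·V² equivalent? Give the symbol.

F = C/V (capacitance = charge per voltage),
    = A·s/(kg·m²·s⁻³·A⁻¹) (substituting C and V),
    = kg⁻¹·m⁻²·s⁴·A².
V = W/A (potential = power per current),
    = kg·m²·s⁻³·A⁻¹.
So V² = kg²·m⁴·s⁻⁶·A⁻².
Combining: F·V² = (kg⁻¹·m⁻²·s⁴·A²) · (kg²·m⁴·s⁻⁶·A⁻²) = kg·m²·s⁻².
kg·m²·s⁻² is the base-SI form of the joule.

J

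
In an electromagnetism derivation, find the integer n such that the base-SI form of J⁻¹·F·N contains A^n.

2

J = kg·m²·s⁻².
So J⁻¹ = kg⁻¹·m⁻²·s².
F = kg⁻¹·m⁻²·s⁴·A².
N = kg·m·s⁻².
Combining: J⁻¹·F·N = (kg⁻¹·m⁻²·s²) · (kg⁻¹·m⁻²·s⁴·A²) · (kg·m·s⁻²) = kg⁻¹·m⁻³·s⁴·A².
The exponent of A is 2.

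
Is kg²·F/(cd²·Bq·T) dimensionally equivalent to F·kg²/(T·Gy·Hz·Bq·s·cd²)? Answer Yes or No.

Left side:
  Bq = 1/s = s⁻¹ (activity is decays per second).
  So Bq⁻¹ = s.
  F = C/V (capacitance = charge per voltage),
      = A·s/(kg·m²·s⁻³·A⁻¹) (substituting C and V),
      = kg⁻¹·m⁻²·s⁴·A².
  T = Wb/m² (flux density = flux per area),
      = kg·s⁻²·A⁻¹.
  So T⁻¹ = kg⁻¹·s²·A.
  Combining: kg²·cd⁻²·Bq⁻¹·F·T⁻¹ = kg² · cd⁻² · s · (kg⁻¹·m⁻²·s⁴·A²) · (kg⁻¹·s²·A) = m⁻²·s⁷·A³·cd⁻².
Right side:
  T = Wb/m² (flux density = flux per area),
      = kg·s⁻²·A⁻¹.
  So T⁻¹ = kg⁻¹·s²·A.
  F = C/V (capacitance = charge per voltage),
      = A·s/(kg·m²·s⁻³·A⁻¹) (substituting C and V),
      = kg⁻¹·m⁻²·s⁴·A².
  Gy = J/kg (absorbed dose = energy per mass),
      = m²·s⁻².
  So Gy⁻¹ = m⁻²·s².
  Hz = 1/s = s⁻¹ (frequency is cycles per second).
  So Hz⁻¹ = s.
  Bq = 1/s = s⁻¹ (activity is decays per second).
  So Bq⁻¹ = s.
  Combining: T⁻¹·F·kg²·Gy⁻¹·Hz⁻¹·Bq⁻¹·s⁻¹·cd⁻² = (kg⁻¹·s²·A) · (kg⁻¹·m⁻²·s⁴·A²) · kg² · (m⁻²·s²) · s · s · s⁻¹ · cd⁻² = m⁻⁴·s⁹·A³·cd⁻².
Left is m⁻²·s⁷·A³·cd⁻²; right is m⁻⁴·s⁹·A³·cd⁻² — different.

No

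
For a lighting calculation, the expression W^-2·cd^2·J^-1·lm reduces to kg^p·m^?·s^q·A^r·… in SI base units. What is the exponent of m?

W = J/s (power = energy per time),
    = kg·m²·s⁻³.
So W⁻² = kg⁻²·m⁻⁴·s⁶.
J = N·m (work = force × distance),
    = kg·m²·s⁻².
So J⁻¹ = kg⁻¹·m⁻²·s².
lm = cd·sr = cd (luminous flux; sr is dimensionless).
Combining: W⁻²·cd²·J⁻¹·lm = (kg⁻²·m⁻⁴·s⁶) · cd² · (kg⁻¹·m⁻²·s²) · cd = kg⁻³·m⁻⁶·s⁸·cd³.
The exponent of m is -6.

-6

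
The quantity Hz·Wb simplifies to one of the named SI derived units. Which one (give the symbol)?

V

Hz = 1/s = s⁻¹ (frequency is cycles per second).
Wb = V·s (flux: a volt is a weber per second),
    = kg·m²·s⁻²·A⁻¹.
Combining: Hz·Wb = s⁻¹ · (kg·m²·s⁻²·A⁻¹) = kg·m²·s⁻³·A⁻¹.
kg·m²·s⁻³·A⁻¹ is the base-SI form of the volt.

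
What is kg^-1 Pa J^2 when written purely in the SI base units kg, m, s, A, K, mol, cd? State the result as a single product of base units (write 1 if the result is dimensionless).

kg²·m³·s⁻⁶

Pa = kg·m⁻¹·s⁻².
J = kg·m²·s⁻².
So J² = kg²·m⁴·s⁻⁴.
Combining: kg⁻¹·Pa·J² = kg⁻¹ · (kg·m⁻¹·s⁻²) · (kg²·m⁴·s⁻⁴) = kg²·m³·s⁻⁶.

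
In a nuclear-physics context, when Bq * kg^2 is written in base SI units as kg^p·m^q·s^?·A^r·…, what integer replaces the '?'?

Bq = 1/s = s⁻¹ (activity is decays per second).
Combining: Bq·kg² = s⁻¹ · kg² = kg²·s⁻¹.
The exponent of s is -1.

-1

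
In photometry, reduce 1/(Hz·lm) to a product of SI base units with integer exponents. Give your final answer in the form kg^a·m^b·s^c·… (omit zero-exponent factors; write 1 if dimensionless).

Hz = 1/s = s⁻¹ (frequency is cycles per second).
So Hz⁻¹ = s.
lm = cd·sr = cd (luminous flux; sr is dimensionless).
So lm⁻¹ = cd⁻¹.
Combining: Hz⁻¹·lm⁻¹ = s · cd⁻¹ = s·cd⁻¹.

s·cd⁻¹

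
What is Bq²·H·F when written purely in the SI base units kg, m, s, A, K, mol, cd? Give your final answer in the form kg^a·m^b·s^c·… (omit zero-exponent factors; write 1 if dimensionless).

1

Bq = 1/s = s⁻¹ (activity is decays per second).
So Bq² = s⁻².
H = Wb/A (inductance = flux per current),
    = kg·m²·s⁻²·A⁻².
F = C/V (capacitance = charge per voltage),
    = A·s/(kg·m²·s⁻³·A⁻¹) (substituting C and V),
    = kg⁻¹·m⁻²·s⁴·A².
Combining: Bq²·H·F = s⁻² · (kg·m²·s⁻²·A⁻²) · (kg⁻¹·m⁻²·s⁴·A²) = 1.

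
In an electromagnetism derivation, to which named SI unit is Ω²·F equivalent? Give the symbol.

H

Ω = V/A (resistance = voltage per current),
    = kg·m²·s⁻³·A⁻².
So Ω² = kg²·m⁴·s⁻⁶·A⁻⁴.
F = C/V (capacitance = charge per voltage),
    = A·s/(kg·m²·s⁻³·A⁻¹) (substituting C and V),
    = kg⁻¹·m⁻²·s⁴·A².
Combining: Ω²·F = (kg²·m⁴·s⁻⁶·A⁻⁴) · (kg⁻¹·m⁻²·s⁴·A²) = kg·m²·s⁻²·A⁻².
kg·m²·s⁻²·A⁻² is the base-SI form of the henry.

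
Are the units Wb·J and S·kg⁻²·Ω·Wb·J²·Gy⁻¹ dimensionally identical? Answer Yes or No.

Left side:
  Wb = V·s (flux: a volt is a weber per second),
      = kg·m²·s⁻²·A⁻¹.
  J = N·m (work = force × distance),
      = kg·m²·s⁻².
  Combining: Wb·J = (kg·m²·s⁻²·A⁻¹) · (kg·m²·s⁻²) = kg²·m⁴·s⁻⁴·A⁻¹.
Right side:
  S = 1/Ω (conductance is reciprocal resistance),
      = kg⁻¹·m⁻²·s³·A².
  Ω = V/A (resistance = voltage per current),
      = kg·m²·s⁻³·A⁻².
  Wb = V·s (flux: a volt is a weber per second),
      = kg·m²·s⁻²·A⁻¹.
  J = N·m (work = force × distance),
      = kg·m²·s⁻².
  So J² = kg²·m⁴·s⁻⁴.
  Gy = J/kg (absorbed dose = energy per mass),
      = m²·s⁻².
  So Gy⁻¹ = m⁻²·s².
  Combining: S·kg⁻²·Ω·Wb·J²·Gy⁻¹ = (kg⁻¹·m⁻²·s³·A²) · kg⁻² · (kg·m²·s⁻³·A⁻²) · (kg·m²·s⁻²·A⁻¹) · (kg²·m⁴·s⁻⁴) · (m⁻²·s²) = kg·m⁴·s⁻⁴·A⁻¹.
Left is kg²·m⁴·s⁻⁴·A⁻¹; right is kg·m⁴·s⁻⁴·A⁻¹ — different.

No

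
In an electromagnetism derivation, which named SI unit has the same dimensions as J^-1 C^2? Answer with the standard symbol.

F

J = kg·m²·s⁻².
So J⁻¹ = kg⁻¹·m⁻²·s².
C = s·A.
So C² = s²·A².
Combining: J⁻¹·C² = (kg⁻¹·m⁻²·s²) · (s²·A²) = kg⁻¹·m⁻²·s⁴·A².
kg⁻¹·m⁻²·s⁴·A² is the base-SI form of the farad.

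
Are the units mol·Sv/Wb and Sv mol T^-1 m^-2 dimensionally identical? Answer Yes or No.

Yes

Left side:
  Wb = V·s (flux: a volt is a weber per second),
      = kg·m²·s⁻²·A⁻¹.
  So Wb⁻¹ = kg⁻¹·m⁻²·s²·A.
  Sv = J/kg (equivalent dose = energy per mass),
      = m²·s⁻².
  Combining: mol·Wb⁻¹·Sv = mol · (kg⁻¹·m⁻²·s²·A) · (m²·s⁻²) = kg⁻¹·A·mol.
Right side:
  Sv = J/kg (equivalent dose = energy per mass),
      = m²·s⁻².
  T = Wb/m² (flux density = flux per area),
      = kg·s⁻²·A⁻¹.
  So T⁻¹ = kg⁻¹·s²·A.
  Combining: Sv·mol·T⁻¹·m⁻² = (m²·s⁻²) · mol · (kg⁻¹·s²·A) · m⁻² = kg⁻¹·A·mol.
Both reduce to kg⁻¹·A·mol.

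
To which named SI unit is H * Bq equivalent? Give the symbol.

Ω

H = Wb/A (inductance = flux per current),
    = kg·m²·s⁻²·A⁻².
Bq = 1/s = s⁻¹ (activity is decays per second).
Combining: H·Bq = (kg·m²·s⁻²·A⁻²) · s⁻¹ = kg·m²·s⁻³·A⁻².
kg·m²·s⁻³·A⁻² is the base-SI form of the ohm.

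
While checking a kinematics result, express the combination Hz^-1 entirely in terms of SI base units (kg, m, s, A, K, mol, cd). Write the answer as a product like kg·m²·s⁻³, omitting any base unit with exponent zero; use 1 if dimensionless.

Hz = s⁻¹.
So Hz⁻¹ = s.

s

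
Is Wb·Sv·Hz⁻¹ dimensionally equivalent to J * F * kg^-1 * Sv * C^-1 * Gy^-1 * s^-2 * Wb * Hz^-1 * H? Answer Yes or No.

No

Left side:
  Wb = V·s (flux: a volt is a weber per second),
      = kg·m²·s⁻²·A⁻¹.
  Sv = J/kg (equivalent dose = energy per mass),
      = m²·s⁻².
  Hz = 1/s = s⁻¹ (frequency is cycles per second).
  So Hz⁻¹ = s.
  Combining: Wb·Sv·Hz⁻¹ = (kg·m²·s⁻²·A⁻¹) · (m²·s⁻²) · s = kg·m⁴·s⁻³·A⁻¹.
Right side:
  J = N·m (work = force × distance),
      = kg·m²·s⁻².
  F = C/V (capacitance = charge per voltage),
      = A·s/(kg·m²·s⁻³·A⁻¹) (substituting C and V),
      = kg⁻¹·m⁻²·s⁴·A².
  Sv = J/kg (equivalent dose = energy per mass),
      = m²·s⁻².
  C = A·s = s·A (charge = current × time).
  So C⁻¹ = s⁻¹·A⁻¹.
  Gy = J/kg (absorbed dose = energy per mass),
      = m²·s⁻².
  So Gy⁻¹ = m⁻²·s².
  Wb = V·s (flux: a volt is a weber per second),
      = kg·m²·s⁻²·A⁻¹.
  Hz = 1/s = s⁻¹ (frequency is cycles per second).
  So Hz⁻¹ = s.
  H = Wb/A (inductance = flux per current),
      = kg·m²·s⁻²·A⁻².
  Combining: J·F·kg⁻¹·Sv·C⁻¹·Gy⁻¹·s⁻²·Wb·Hz⁻¹·H = (kg·m²·s⁻²) · (kg⁻¹·m⁻²·s⁴·A²) · kg⁻¹ · (m²·s⁻²) · (s⁻¹·A⁻¹) · (m⁻²·s²) · s⁻² · (kg·m²·s⁻²·A⁻¹) · s · (kg·m²·s⁻²·A⁻²) = kg·m⁴·s⁻⁴·A⁻².
Left is kg·m⁴·s⁻³·A⁻¹; right is kg·m⁴·s⁻⁴·A⁻² — different.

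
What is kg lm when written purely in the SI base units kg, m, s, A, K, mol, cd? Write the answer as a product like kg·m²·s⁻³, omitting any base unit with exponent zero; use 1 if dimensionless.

lm = cd·sr = cd (luminous flux; sr is dimensionless).
Combining: kg·lm = kg · cd = kg·cd.

kg·cd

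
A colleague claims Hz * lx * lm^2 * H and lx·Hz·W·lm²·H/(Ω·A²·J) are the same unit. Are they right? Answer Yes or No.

No

Left side:
  Hz = s⁻¹.
  lx = m⁻²·cd.
  lm = cd.
  So lm² = cd².
  H = kg·m²·s⁻²·A⁻².
  Combining: Hz·lx·lm²·H = s⁻¹ · (m⁻²·cd) · cd² · (kg·m²·s⁻²·A⁻²) = kg·s⁻³·A⁻²·cd³.
Right side:
  lx = m⁻²·cd.
  Hz = s⁻¹.
  Ω = kg·m²·s⁻³·A⁻².
  So Ω⁻¹ = kg⁻¹·m⁻²·s³·A².
  W = kg·m²·s⁻³.
  lm = cd.
  So lm² = cd².
  H = kg·m²·s⁻²·A⁻².
  J = kg·m²·s⁻².
  So J⁻¹ = kg⁻¹·m⁻²·s².
  Combining: lx·Hz·Ω⁻¹·W·lm²·A⁻²·H·J⁻¹ = (m⁻²·cd) · s⁻¹ · (kg⁻¹·m⁻²·s³·A²) · (kg·m²·s⁻³) · cd² · A⁻² · (kg·m²·s⁻²·A⁻²) · (kg⁻¹·m⁻²·s²) = m⁻²·s⁻¹·A⁻²·cd³.
Left is kg·s⁻³·A⁻²·cd³; right is m⁻²·s⁻¹·A⁻²·cd³ — different.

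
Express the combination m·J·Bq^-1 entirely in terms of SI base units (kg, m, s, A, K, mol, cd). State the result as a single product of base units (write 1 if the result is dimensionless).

J = N·m (work = force × distance),
    = kg·m²·s⁻².
Bq = 1/s = s⁻¹ (activity is decays per second).
So Bq⁻¹ = s.
Combining: m·J·Bq⁻¹ = m · (kg·m²·s⁻²) · s = kg·m³·s⁻¹.

kg·m³·s⁻¹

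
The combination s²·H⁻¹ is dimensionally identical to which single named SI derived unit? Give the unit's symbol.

F

H = kg·m²·s⁻²·A⁻².
So H⁻¹ = kg⁻¹·m⁻²·s²·A².
Combining: s²·H⁻¹ = s² · (kg⁻¹·m⁻²·s²·A²) = kg⁻¹·m⁻²·s⁴·A².
kg⁻¹·m⁻²·s⁴·A² is the base-SI form of the farad.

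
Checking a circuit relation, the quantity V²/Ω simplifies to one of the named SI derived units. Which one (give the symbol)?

Ω = kg·m²·s⁻³·A⁻².
So Ω⁻¹ = kg⁻¹·m⁻²·s³·A².
V = kg·m²·s⁻³·A⁻¹.
So V² = kg²·m⁴·s⁻⁶·A⁻².
Combining: Ω⁻¹·V² = (kg⁻¹·m⁻²·s³·A²) · (kg²·m⁴·s⁻⁶·A⁻²) = kg·m²·s⁻³.
kg·m²·s⁻³ is the base-SI form of the watt.

W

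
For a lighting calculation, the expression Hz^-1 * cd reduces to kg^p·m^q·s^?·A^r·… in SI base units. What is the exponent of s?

Hz = 1/s = s⁻¹ (frequency is cycles per second).
So Hz⁻¹ = s.
Combining: Hz⁻¹·cd = s · cd = s·cd.
The exponent of s is 1.

1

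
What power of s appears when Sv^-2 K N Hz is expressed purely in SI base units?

1

Sv = m²·s⁻².
So Sv⁻² = m⁻⁴·s⁴.
N = kg·m·s⁻².
Hz = s⁻¹.
Combining: Sv⁻²·K·N·Hz = (m⁻⁴·s⁴) · K · (kg·m·s⁻²) · s⁻¹ = kg·m⁻³·s·K.
The exponent of s is 1.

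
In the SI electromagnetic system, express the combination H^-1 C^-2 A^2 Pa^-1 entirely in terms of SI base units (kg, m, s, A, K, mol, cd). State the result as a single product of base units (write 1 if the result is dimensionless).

kg⁻²·m⁻¹·s²·A²

H = Wb/A (inductance = flux per current),
    = kg·m²·s⁻²·A⁻².
So H⁻¹ = kg⁻¹·m⁻²·s²·A².
C = A·s = s·A (charge = current × time).
So C⁻² = s⁻²·A⁻².
Pa = N/m² (pressure = force per area),
    = kg·m⁻¹·s⁻².
So Pa⁻¹ = kg⁻¹·m·s².
Combining: H⁻¹·C⁻²·A²·Pa⁻¹ = (kg⁻¹·m⁻²·s²·A²) · (s⁻²·A⁻²) · A² · (kg⁻¹·m·s²) = kg⁻²·m⁻¹·s²·A².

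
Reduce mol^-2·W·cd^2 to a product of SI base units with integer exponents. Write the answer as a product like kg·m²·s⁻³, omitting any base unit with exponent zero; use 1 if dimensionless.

kg·m²·s⁻³·mol⁻²·cd²

W = kg·m²·s⁻³.
Combining: mol⁻²·W·cd² = mol⁻² · (kg·m²·s⁻³) · cd² = kg·m²·s⁻³·mol⁻²·cd².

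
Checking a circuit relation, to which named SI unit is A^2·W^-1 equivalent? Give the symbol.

W = kg·m²·s⁻³.
So W⁻¹ = kg⁻¹·m⁻²·s³.
Combining: A²·W⁻¹ = A² · (kg⁻¹·m⁻²·s³) = kg⁻¹·m⁻²·s³·A².
kg⁻¹·m⁻²·s³·A² is the base-SI form of the siemens.

S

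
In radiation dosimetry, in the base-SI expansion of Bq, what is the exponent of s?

Bq = s⁻¹.
The exponent of s is -1.

-1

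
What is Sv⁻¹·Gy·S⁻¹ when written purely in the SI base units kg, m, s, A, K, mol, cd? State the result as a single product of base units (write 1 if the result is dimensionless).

kg·m²·s⁻³·A⁻²

Sv = J/kg (equivalent dose = energy per mass),
    = m²·s⁻².
So Sv⁻¹ = m⁻²·s².
Gy = J/kg (absorbed dose = energy per mass),
    = m²·s⁻².
S = 1/Ω (conductance is reciprocal resistance),
    = kg⁻¹·m⁻²·s³·A².
So S⁻¹ = kg·m²·s⁻³·A⁻².
Combining: Sv⁻¹·Gy·S⁻¹ = (m⁻²·s²) · (m²·s⁻²) · (kg·m²·s⁻³·A⁻²) = kg·m²·s⁻³·A⁻².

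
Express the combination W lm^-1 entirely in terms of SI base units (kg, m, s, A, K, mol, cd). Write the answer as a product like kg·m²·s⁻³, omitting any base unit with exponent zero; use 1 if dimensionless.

W = J/s (power = energy per time),
    = kg·m²·s⁻³.
lm = cd·sr = cd (luminous flux; sr is dimensionless).
So lm⁻¹ = cd⁻¹.
Combining: W·lm⁻¹ = (kg·m²·s⁻³) · cd⁻¹ = kg·m²·s⁻³·cd⁻¹.

kg·m²·s⁻³·cd⁻¹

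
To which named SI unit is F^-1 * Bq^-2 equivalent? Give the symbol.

F = C/V (capacitance = charge per voltage),
    = A·s/(kg·m²·s⁻³·A⁻¹) (substituting C and V),
    = kg⁻¹·m⁻²·s⁴·A².
So F⁻¹ = kg·m²·s⁻⁴·A⁻².
Bq = 1/s = s⁻¹ (activity is decays per second).
So Bq⁻² = s².
Combining: F⁻¹·Bq⁻² = (kg·m²·s⁻⁴·A⁻²) · s² = kg·m²·s⁻²·A⁻².
kg·m²·s⁻²·A⁻² is the base-SI form of the henry.

H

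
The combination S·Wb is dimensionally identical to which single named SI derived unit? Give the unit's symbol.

S = 1/Ω (conductance is reciprocal resistance),
    = kg⁻¹·m⁻²·s³·A².
Wb = V·s (flux: a volt is a weber per second),
    = kg·m²·s⁻²·A⁻¹.
Combining: S·Wb = (kg⁻¹·m⁻²·s³·A²) · (kg·m²·s⁻²·A⁻¹) = s·A.
s·A is the base-SI form of the coulomb.

C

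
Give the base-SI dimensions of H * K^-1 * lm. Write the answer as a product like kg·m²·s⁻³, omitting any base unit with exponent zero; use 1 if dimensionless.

kg·m²·s⁻²·A⁻²·K⁻¹·cd

H = kg·m²·s⁻²·A⁻².
lm = cd.
Combining: H·K⁻¹·lm = (kg·m²·s⁻²·A⁻²) · K⁻¹ · cd = kg·m²·s⁻²·A⁻²·K⁻¹·cd.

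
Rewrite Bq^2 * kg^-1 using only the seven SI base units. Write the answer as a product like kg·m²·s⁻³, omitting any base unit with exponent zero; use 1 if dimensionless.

kg⁻¹·s⁻²

Bq = 1/s = s⁻¹ (activity is decays per second).
So Bq² = s⁻².
Combining: Bq²·kg⁻¹ = s⁻² · kg⁻¹ = kg⁻¹·s⁻².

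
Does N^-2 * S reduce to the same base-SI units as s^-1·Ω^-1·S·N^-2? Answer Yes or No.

No

Left side:
  N = kg·m/s² = kg·m·s⁻² (force = mass × acceleration).
  So N⁻² = kg⁻²·m⁻²·s⁴.
  S = 1/Ω (conductance is reciprocal resistance),
      = kg⁻¹·m⁻²·s³·A².
  Combining: N⁻²·S = (kg⁻²·m⁻²·s⁴) · (kg⁻¹·m⁻²·s³·A²) = kg⁻³·m⁻⁴·s⁷·A².
Right side:
  Ω = kg·m²·s⁻³·A⁻².
  So Ω⁻¹ = kg⁻¹·m⁻²·s³·A².
  S = kg⁻¹·m⁻²·s³·A².
  N = kg·m·s⁻².
  So N⁻² = kg⁻²·m⁻²·s⁴.
  Combining: s⁻¹·Ω⁻¹·S·N⁻² = s⁻¹ · (kg⁻¹·m⁻²·s³·A²) · (kg⁻¹·m⁻²·s³·A²) · (kg⁻²·m⁻²·s⁴) = kg⁻⁴·m⁻⁶·s⁹·A⁴.
Left is kg⁻³·m⁻⁴·s⁷·A²; right is kg⁻⁴·m⁻⁶·s⁹·A⁴ — different.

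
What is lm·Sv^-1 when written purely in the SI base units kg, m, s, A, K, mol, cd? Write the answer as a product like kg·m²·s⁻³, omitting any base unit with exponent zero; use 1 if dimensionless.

m⁻²·s²·cd

lm = cd·sr = cd (luminous flux; sr is dimensionless).
Sv = J/kg (equivalent dose = energy per mass),
    = m²·s⁻².
So Sv⁻¹ = m⁻²·s².
Combining: lm·Sv⁻¹ = cd · (m⁻²·s²) = m⁻²·s²·cd.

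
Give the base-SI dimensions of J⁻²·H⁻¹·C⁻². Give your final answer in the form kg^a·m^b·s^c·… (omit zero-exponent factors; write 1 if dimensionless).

kg⁻³·m⁻⁶·s⁴

J = kg·m²·s⁻².
So J⁻² = kg⁻²·m⁻⁴·s⁴.
H = kg·m²·s⁻²·A⁻².
So H⁻¹ = kg⁻¹·m⁻²·s²·A².
C = s·A.
So C⁻² = s⁻²·A⁻².
Combining: J⁻²·H⁻¹·C⁻² = (kg⁻²·m⁻⁴·s⁴) · (kg⁻¹·m⁻²·s²·A²) · (s⁻²·A⁻²) = kg⁻³·m⁻⁶·s⁴.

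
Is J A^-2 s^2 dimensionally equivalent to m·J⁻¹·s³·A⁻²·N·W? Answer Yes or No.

Left side:
  J = N·m (work = force × distance),
      = kg·m²·s⁻².
  Combining: J·A⁻²·s² = (kg·m²·s⁻²) · A⁻² · s² = kg·m²·A⁻².
Right side:
  J = N·m (work = force × distance),
      = kg·m²·s⁻².
  So J⁻¹ = kg⁻¹·m⁻²·s².
  N = kg·m/s² = kg·m·s⁻² (force = mass × acceleration).
  W = J/s (power = energy per time),
      = kg·m²·s⁻³.
  Combining: m·J⁻¹·s³·A⁻²·N·W = m · (kg⁻¹·m⁻²·s²) · s³ · A⁻² · (kg·m·s⁻²) · (kg·m²·s⁻³) = kg·m²·A⁻².
Both reduce to kg·m²·A⁻².

Yes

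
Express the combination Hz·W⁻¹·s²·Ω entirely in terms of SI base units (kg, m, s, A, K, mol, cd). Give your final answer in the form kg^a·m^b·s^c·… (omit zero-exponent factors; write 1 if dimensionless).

Hz = 1/s = s⁻¹ (frequency is cycles per second).
W = J/s (power = energy per time),
    = kg·m²·s⁻³.
So W⁻¹ = kg⁻¹·m⁻²·s³.
Ω = V/A (resistance = voltage per current),
    = kg·m²·s⁻³·A⁻².
Combining: Hz·W⁻¹·s²·Ω = s⁻¹ · (kg⁻¹·m⁻²·s³) · s² · (kg·m²·s⁻³·A⁻²) = s·A⁻².

s·A⁻²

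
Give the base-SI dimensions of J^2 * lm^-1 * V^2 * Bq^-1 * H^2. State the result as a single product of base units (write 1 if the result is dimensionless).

J = kg·m²·s⁻².
So J² = kg²·m⁴·s⁻⁴.
lm = cd.
So lm⁻¹ = cd⁻¹.
V = kg·m²·s⁻³·A⁻¹.
So V² = kg²·m⁴·s⁻⁶·A⁻².
Bq = s⁻¹.
So Bq⁻¹ = s.
H = kg·m²·s⁻²·A⁻².
So H² = kg²·m⁴·s⁻⁴·A⁻⁴.
Combining: J²·lm⁻¹·V²·Bq⁻¹·H² = (kg²·m⁴·s⁻⁴) · cd⁻¹ · (kg²·m⁴·s⁻⁶·A⁻²) · s · (kg²·m⁴·s⁻⁴·A⁻⁴) = kg⁶·m¹²·s⁻¹³·A⁻⁶·cd⁻¹.

kg⁶·m¹²·s⁻¹³·A⁻⁶·cd⁻¹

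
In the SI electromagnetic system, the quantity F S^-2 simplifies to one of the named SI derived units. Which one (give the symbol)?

H

F = C/V (capacitance = charge per voltage),
    = A·s/(kg·m²·s⁻³·A⁻¹) (substituting C and V),
    = kg⁻¹·m⁻²·s⁴·A².
S = 1/Ω (conductance is reciprocal resistance),
    = kg⁻¹·m⁻²·s³·A².
So S⁻² = kg²·m⁴·s⁻⁶·A⁻⁴.
Combining: F·S⁻² = (kg⁻¹·m⁻²·s⁴·A²) · (kg²·m⁴·s⁻⁶·A⁻⁴) = kg·m²·s⁻²·A⁻².
kg·m²·s⁻²·A⁻² is the base-SI form of the henry.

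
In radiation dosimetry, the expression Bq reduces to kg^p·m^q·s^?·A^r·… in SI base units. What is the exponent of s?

-1

Bq = 1/s = s⁻¹ (activity is decays per second).
The exponent of s is -1.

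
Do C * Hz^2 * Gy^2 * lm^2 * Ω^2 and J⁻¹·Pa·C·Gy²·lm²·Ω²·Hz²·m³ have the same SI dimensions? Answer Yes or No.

Left side:
  C = s·A.
  Hz = s⁻¹.
  So Hz² = s⁻².
  Gy = m²·s⁻².
  So Gy² = m⁴·s⁻⁴.
  lm = cd.
  So lm² = cd².
  Ω = kg·m²·s⁻³·A⁻².
  So Ω² = kg²·m⁴·s⁻⁶·A⁻⁴.
  Combining: C·Hz²·Gy²·lm²·Ω² = (s·A) · s⁻² · (m⁴·s⁻⁴) · cd² · (kg²·m⁴·s⁻⁶·A⁻⁴) = kg²·m⁸·s⁻¹¹·A⁻³·cd².
Right side:
  J = N·m (work = force × distance),
      = kg·m²·s⁻².
  So J⁻¹ = kg⁻¹·m⁻²·s².
  Pa = N/m² (pressure = force per area),
      = kg·m⁻¹·s⁻².
  C = A·s = s·A (charge = current × time).
  Gy = J/kg (absorbed dose = energy per mass),
      = m²·s⁻².
  So Gy² = m⁴·s⁻⁴.
  lm = cd·sr = cd (luminous flux; sr is dimensionless).
  So lm² = cd².
  Ω = V/A (resistance = voltage per current),
      = kg·m²·s⁻³·A⁻².
  So Ω² = kg²·m⁴·s⁻⁶·A⁻⁴.
  Hz = 1/s = s⁻¹ (frequency is cycles per second).
  So Hz² = s⁻².
  Combining: J⁻¹·Pa·C·Gy²·lm²·Ω²·Hz²·m³ = (kg⁻¹·m⁻²·s²) · (kg·m⁻¹·s⁻²) · (s·A) · (m⁴·s⁻⁴) · cd² · (kg²·m⁴·s⁻⁶·A⁻⁴) · s⁻² · m³ = kg²·m⁸·s⁻¹¹·A⁻³·cd².
Both reduce to kg²·m⁸·s⁻¹¹·A⁻³·cd².

Yes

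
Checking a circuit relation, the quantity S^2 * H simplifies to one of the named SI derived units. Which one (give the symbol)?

F

S = 1/Ω (conductance is reciprocal resistance),
    = kg⁻¹·m⁻²·s³·A².
So S² = kg⁻²·m⁻⁴·s⁶·A⁴.
H = Wb/A (inductance = flux per current),
    = kg·m²·s⁻²·A⁻².
Combining: S²·H = (kg⁻²·m⁻⁴·s⁶·A⁴) · (kg·m²·s⁻²·A⁻²) = kg⁻¹·m⁻²·s⁴·A².
kg⁻¹·m⁻²·s⁴·A² is the base-SI form of the farad.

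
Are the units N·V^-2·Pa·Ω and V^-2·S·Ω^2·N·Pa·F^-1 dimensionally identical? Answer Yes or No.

Left side:
  N = kg·m/s² = kg·m·s⁻² (force = mass × acceleration).
  V = W/A (potential = power per current),
      = kg·m²·s⁻³·A⁻¹.
  So V⁻² = kg⁻²·m⁻⁴·s⁶·A².
  Pa = N/m² (pressure = force per area),
      = kg·m⁻¹·s⁻².
  Ω = V/A (resistance = voltage per current),
      = kg·m²·s⁻³·A⁻².
  Combining: N·V⁻²·Pa·Ω = (kg·m·s⁻²) · (kg⁻²·m⁻⁴·s⁶·A²) · (kg·m⁻¹·s⁻²) · (kg·m²·s⁻³·A⁻²) = kg·m⁻²·s⁻¹.
Right side:
  V = kg·m²·s⁻³·A⁻¹.
  So V⁻² = kg⁻²·m⁻⁴·s⁶·A².
  S = kg⁻¹·m⁻²·s³·A².
  Ω = kg·m²·s⁻³·A⁻².
  So Ω² = kg²·m⁴·s⁻⁶·A⁻⁴.
  N = kg·m·s⁻².
  Pa = kg·m⁻¹·s⁻².
  F = kg⁻¹·m⁻²·s⁴·A².
  So F⁻¹ = kg·m²·s⁻⁴·A⁻².
  Combining: V⁻²·S·Ω²·N·Pa·F⁻¹ = (kg⁻²·m⁻⁴·s⁶·A²) · (kg⁻¹·m⁻²·s³·A²) · (kg²·m⁴·s⁻⁶·A⁻⁴) · (kg·m·s⁻²) · (kg·m⁻¹·s⁻²) · (kg·m²·s⁻⁴·A⁻²) = kg²·s⁻⁵·A⁻².
Left is kg·m⁻²·s⁻¹; right is kg²·s⁻⁵·A⁻² — different.

No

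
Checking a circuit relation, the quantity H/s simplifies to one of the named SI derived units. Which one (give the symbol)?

H = Wb/A (inductance = flux per current),
    = kg·m²·s⁻²·A⁻².
Combining: s⁻¹·H = s⁻¹ · (kg·m²·s⁻²·A⁻²) = kg·m²·s⁻³·A⁻².
kg·m²·s⁻³·A⁻² is the base-SI form of the ohm.

Ω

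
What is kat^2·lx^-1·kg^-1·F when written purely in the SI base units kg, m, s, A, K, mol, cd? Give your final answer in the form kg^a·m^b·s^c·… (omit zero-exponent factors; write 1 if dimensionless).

kg⁻²·s²·A²·mol²·cd⁻¹

kat = mol/s = s⁻¹·mol (catalytic activity).
So kat² = s⁻²·mol².
lx = lm/m² (illuminance = luminous flux per area),
    = m⁻²·cd.
So lx⁻¹ = m²·cd⁻¹.
F = C/V (capacitance = charge per voltage),
    = A·s/(kg·m²·s⁻³·A⁻¹) (substituting C and V),
    = kg⁻¹·m⁻²·s⁴·A².
Combining: kat²·lx⁻¹·kg⁻¹·F = (s⁻²·mol²) · (m²·cd⁻¹) · kg⁻¹ · (kg⁻¹·m⁻²·s⁴·A²) = kg⁻²·s²·A²·mol²·cd⁻¹.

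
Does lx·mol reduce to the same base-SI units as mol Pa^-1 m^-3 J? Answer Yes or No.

No

Left side:
  lx = lm/m² (illuminance = luminous flux per area),
      = m⁻²·cd.
  Combining: lx·mol = (m⁻²·cd) · mol = m⁻²·mol·cd.
Right side:
  Pa = kg·m⁻¹·s⁻².
  So Pa⁻¹ = kg⁻¹·m·s².
  J = kg·m²·s⁻².
  Combining: mol·Pa⁻¹·m⁻³·J = mol · (kg⁻¹·m·s²) · m⁻³ · (kg·m²·s⁻²) = mol.
Left is m⁻²·mol·cd; right is mol — different.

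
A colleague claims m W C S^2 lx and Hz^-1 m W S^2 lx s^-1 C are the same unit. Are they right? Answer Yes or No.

Yes

Left side:
  W = J/s (power = energy per time),
      = kg·m²·s⁻³.
  C = A·s = s·A (charge = current × time).
  S = 1/Ω (conductance is reciprocal resistance),
      = kg⁻¹·m⁻²·s³·A².
  So S² = kg⁻²·m⁻⁴·s⁶·A⁴.
  lx = lm/m² (illuminance = luminous flux per area),
      = m⁻²·cd.
  Combining: m·W·C·S²·lx = m · (kg·m²·s⁻³) · (s·A) · (kg⁻²·m⁻⁴·s⁶·A⁴) · (m⁻²·cd) = kg⁻¹·m⁻³·s⁴·A⁵·cd.
Right side:
  Hz = 1/s = s⁻¹ (frequency is cycles per second).
  So Hz⁻¹ = s.
  W = J/s (power = energy per time),
      = kg·m²·s⁻³.
  S = 1/Ω (conductance is reciprocal resistance),
      = kg⁻¹·m⁻²·s³·A².
  So S² = kg⁻²·m⁻⁴·s⁶·A⁴.
  lx = lm/m² (illuminance = luminous flux per area),
      = m⁻²·cd.
  C = A·s = s·A (charge = current × time).
  Combining: Hz⁻¹·m·W·S²·lx·s⁻¹·C = s · m · (kg·m²·s⁻³) · (kg⁻²·m⁻⁴·s⁶·A⁴) · (m⁻²·cd) · s⁻¹ · (s·A) = kg⁻¹·m⁻³·s⁴·A⁵·cd.
Both reduce to kg⁻¹·m⁻³·s⁴·A⁵·cd.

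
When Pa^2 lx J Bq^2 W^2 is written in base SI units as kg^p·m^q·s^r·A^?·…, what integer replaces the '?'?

Pa = kg·m⁻¹·s⁻².
So Pa² = kg²·m⁻²·s⁻⁴.
lx = m⁻²·cd.
J = kg·m²·s⁻².
Bq = s⁻¹.
So Bq² = s⁻².
W = kg·m²·s⁻³.
So W² = kg²·m⁴·s⁻⁶.
Combining: Pa²·lx·J·Bq²·W² = (kg²·m⁻²·s⁻⁴) · (m⁻²·cd) · (kg·m²·s⁻²) · s⁻² · (kg²·m⁴·s⁻⁶) = kg⁵·m²·s⁻¹⁴·cd.
The exponent of A is 0.

0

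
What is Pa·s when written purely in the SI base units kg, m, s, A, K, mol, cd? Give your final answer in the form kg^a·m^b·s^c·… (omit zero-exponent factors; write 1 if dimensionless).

Pa = N/m² (pressure = force per area),
    = kg·m⁻¹·s⁻².
Combining: Pa·s = (kg·m⁻¹·s⁻²) · s = kg·m⁻¹·s⁻¹.

kg·m⁻¹·s⁻¹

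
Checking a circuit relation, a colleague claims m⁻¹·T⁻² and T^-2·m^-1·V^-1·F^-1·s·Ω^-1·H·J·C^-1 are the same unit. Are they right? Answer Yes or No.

Left side:
  T = Wb/m² (flux density = flux per area),
      = kg·s⁻²·A⁻¹.
  So T⁻² = kg⁻²·s⁴·A².
  Combining: m⁻¹·T⁻² = m⁻¹ · (kg⁻²·s⁴·A²) = kg⁻²·m⁻¹·s⁴·A².
Right side:
  T = Wb/m² (flux density = flux per area),
      = kg·s⁻²·A⁻¹.
  So T⁻² = kg⁻²·s⁴·A².
  V = W/A (potential = power per current),
      = kg·m²·s⁻³·A⁻¹.
  So V⁻¹ = kg⁻¹·m⁻²·s³·A.
  F = C/V (capacitance = charge per voltage),
      = A·s/(kg·m²·s⁻³·A⁻¹) (substituting C and V),
      = kg⁻¹·m⁻²·s⁴·A².
  So F⁻¹ = kg·m²·s⁻⁴·A⁻².
  Ω = V/A (resistance = voltage per current),
      = kg·m²·s⁻³·A⁻².
  So Ω⁻¹ = kg⁻¹·m⁻²·s³·A².
  H = Wb/A (inductance = flux per current),
      = kg·m²·s⁻²·A⁻².
  J = N·m (work = force × distance),
      = kg·m²·s⁻².
  C = A·s = s·A (charge = current × time).
  So C⁻¹ = s⁻¹·A⁻¹.
  Combining: T⁻²·m⁻¹·V⁻¹·F⁻¹·s·Ω⁻¹·H·J·C⁻¹ = (kg⁻²·s⁴·A²) · m⁻¹ · (kg⁻¹·m⁻²·s³·A) · (kg·m²·s⁻⁴·A⁻²) · s · (kg⁻¹·m⁻²·s³·A²) · (kg·m²·s⁻²·A⁻²) · (kg·m²·s⁻²) · (s⁻¹·A⁻¹) = kg⁻¹·m·s².
Left is kg⁻²·m⁻¹·s⁴·A²; right is kg⁻¹·m·s² — different.

No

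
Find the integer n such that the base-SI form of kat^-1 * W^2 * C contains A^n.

1

kat = mol/s = s⁻¹·mol (catalytic activity).
So kat⁻¹ = s·mol⁻¹.
W = J/s (power = energy per time),
    = kg·m²·s⁻³.
So W² = kg²·m⁴·s⁻⁶.
C = A·s = s·A (charge = current × time).
Combining: kat⁻¹·W²·C = (s·mol⁻¹) · (kg²·m⁴·s⁻⁶) · (s·A) = kg²·m⁴·s⁻⁴·A·mol⁻¹.
The exponent of A is 1.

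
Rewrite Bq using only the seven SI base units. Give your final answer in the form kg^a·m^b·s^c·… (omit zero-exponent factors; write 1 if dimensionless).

Bq = 1/s = s⁻¹ (activity is decays per second).

s⁻¹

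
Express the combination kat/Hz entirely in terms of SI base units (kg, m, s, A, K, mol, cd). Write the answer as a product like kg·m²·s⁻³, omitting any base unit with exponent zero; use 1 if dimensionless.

kat = s⁻¹·mol.
Hz = s⁻¹.
So Hz⁻¹ = s.
Combining: kat·Hz⁻¹ = (s⁻¹·mol) · s = mol.

mol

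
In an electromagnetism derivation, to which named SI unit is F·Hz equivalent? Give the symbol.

F = C/V (capacitance = charge per voltage),
    = A·s/(kg·m²·s⁻³·A⁻¹) (substituting C and V),
    = kg⁻¹·m⁻²·s⁴·A².
Hz = 1/s = s⁻¹ (frequency is cycles per second).
Combining: F·Hz = (kg⁻¹·m⁻²·s⁴·A²) · s⁻¹ = kg⁻¹·m⁻²·s³·A².
kg⁻¹·m⁻²·s³·A² is the base-SI form of the siemens.

S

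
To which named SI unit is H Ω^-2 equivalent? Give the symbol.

H = kg·m²·s⁻²·A⁻².
Ω = kg·m²·s⁻³·A⁻².
So Ω⁻² = kg⁻²·m⁻⁴·s⁶·A⁴.
Combining: H·Ω⁻² = (kg·m²·s⁻²·A⁻²) · (kg⁻²·m⁻⁴·s⁶·A⁴) = kg⁻¹·m⁻²·s⁴·A².
kg⁻¹·m⁻²·s⁴·A² is the base-SI form of the farad.

F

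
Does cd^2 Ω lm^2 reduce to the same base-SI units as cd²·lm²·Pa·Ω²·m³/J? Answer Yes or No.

No

Left side:
  Ω = V/A (resistance = voltage per current),
      = kg·m²·s⁻³·A⁻².
  lm = cd·sr = cd (luminous flux; sr is dimensionless).
  So lm² = cd².
  Combining: cd²·Ω·lm² = cd² · (kg·m²·s⁻³·A⁻²) · cd² = kg·m²·s⁻³·A⁻²·cd⁴.
Right side:
  lm = cd·sr = cd (luminous flux; sr is dimensionless).
  So lm² = cd².
  Pa = N/m² (pressure = force per area),
      = kg·m⁻¹·s⁻².
  Ω = V/A (resistance = voltage per current),
      = kg·m²·s⁻³·A⁻².
  So Ω² = kg²·m⁴·s⁻⁶·A⁻⁴.
  J = N·m (work = force × distance),
      = kg·m²·s⁻².
  So J⁻¹ = kg⁻¹·m⁻²·s².
  Combining: cd²·lm²·Pa·Ω²·m³·J⁻¹ = cd² · cd² · (kg·m⁻¹·s⁻²) · (kg²·m⁴·s⁻⁶·A⁻⁴) · m³ · (kg⁻¹·m⁻²·s²) = kg²·m⁴·s⁻⁶·A⁻⁴·cd⁴.
Left is kg·m²·s⁻³·A⁻²·cd⁴; right is kg²·m⁴·s⁻⁶·A⁻⁴·cd⁴ — different.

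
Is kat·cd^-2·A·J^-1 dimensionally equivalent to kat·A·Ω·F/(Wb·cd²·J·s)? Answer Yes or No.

No

Left side:
  kat = mol/s = s⁻¹·mol (catalytic activity).
  J = N·m (work = force × distance),
      = kg·m²·s⁻².
  So J⁻¹ = kg⁻¹·m⁻²·s².
  Combining: kat·cd⁻²·A·J⁻¹ = (s⁻¹·mol) · cd⁻² · A · (kg⁻¹·m⁻²·s²) = kg⁻¹·m⁻²·s·A·mol·cd⁻².
Right side:
  kat = mol/s = s⁻¹·mol (catalytic activity).
  Wb = V·s (flux: a volt is a weber per second),
      = kg·m²·s⁻²·A⁻¹.
  So Wb⁻¹ = kg⁻¹·m⁻²·s²·A.
  Ω = V/A (resistance = voltage per current),
      = kg·m²·s⁻³·A⁻².
  J = N·m (work = force × distance),
      = kg·m²·s⁻².
  So J⁻¹ = kg⁻¹·m⁻²·s².
  F = C/V (capacitance = charge per voltage),
      = A·s/(kg·m²·s⁻³·A⁻¹) (substituting C and V),
      = kg⁻¹·m⁻²·s⁴·A².
  Combining: kat·Wb⁻¹·A·cd⁻²·Ω·J⁻¹·s⁻¹·F = (s⁻¹·mol) · (kg⁻¹·m⁻²·s²·A) · A · cd⁻² · (kg·m²·s⁻³·A⁻²) · (kg⁻¹·m⁻²·s²) · s⁻¹ · (kg⁻¹·m⁻²·s⁴·A²) = kg⁻²·m⁻⁴·s³·A²·mol·cd⁻².
Left is kg⁻¹·m⁻²·s·A·mol·cd⁻²; right is kg⁻²·m⁻⁴·s³·A²·mol·cd⁻² — different.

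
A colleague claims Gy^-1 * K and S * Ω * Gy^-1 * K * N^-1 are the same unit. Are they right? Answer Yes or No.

No

Left side:
  Gy = J/kg (absorbed dose = energy per mass),
      = m²·s⁻².
  So Gy⁻¹ = m⁻²·s².
  Combining: Gy⁻¹·K = (m⁻²·s²) · K = m⁻²·s²·K.
Right side:
  S = kg⁻¹·m⁻²·s³·A².
  Ω = kg·m²·s⁻³·A⁻².
  Gy = m²·s⁻².
  So Gy⁻¹ = m⁻²·s².
  N = kg·m·s⁻².
  So N⁻¹ = kg⁻¹·m⁻¹·s².
  Combining: S·Ω·Gy⁻¹·K·N⁻¹ = (kg⁻¹·m⁻²·s³·A²) · (kg·m²·s⁻³·A⁻²) · (m⁻²·s²) · K · (kg⁻¹·m⁻¹·s²) = kg⁻¹·m⁻³·s⁴·K.
Left is m⁻²·s²·K; right is kg⁻¹·m⁻³·s⁴·K — different.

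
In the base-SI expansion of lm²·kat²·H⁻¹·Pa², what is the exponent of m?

-4

lm = cd.
So lm² = cd².
kat = s⁻¹·mol.
So kat² = s⁻²·mol².
H = kg·m²·s⁻²·A⁻².
So H⁻¹ = kg⁻¹·m⁻²·s²·A².
Pa = kg·m⁻¹·s⁻².
So Pa² = kg²·m⁻²·s⁻⁴.
Combining: lm²·kat²·H⁻¹·Pa² = cd² · (s⁻²·mol²) · (kg⁻¹·m⁻²·s²·A²) · (kg²·m⁻²·s⁻⁴) = kg·m⁻⁴·s⁻⁴·A²·mol²·cd².
The exponent of m is -4.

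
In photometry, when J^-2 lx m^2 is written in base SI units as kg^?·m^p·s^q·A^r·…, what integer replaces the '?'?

-2

J = kg·m²·s⁻².
So J⁻² = kg⁻²·m⁻⁴·s⁴.
lx = m⁻²·cd.
Combining: J⁻²·lx·m² = (kg⁻²·m⁻⁴·s⁴) · (m⁻²·cd) · m² = kg⁻²·m⁻⁴·s⁴·cd.
The exponent of kg is -2.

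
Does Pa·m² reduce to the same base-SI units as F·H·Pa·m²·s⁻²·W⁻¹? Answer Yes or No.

No

Left side:
  Pa = N/m² (pressure = force per area),
      = kg·m⁻¹·s⁻².
  Combining: Pa·m² = (kg·m⁻¹·s⁻²) · m² = kg·m·s⁻².
Right side:
  F = C/V (capacitance = charge per voltage),
      = A·s/(kg·m²·s⁻³·A⁻¹) (substituting C and V),
      = kg⁻¹·m⁻²·s⁴·A².
  H = Wb/A (inductance = flux per current),
      = kg·m²·s⁻²·A⁻².
  Pa = N/m² (pressure = force per area),
      = kg·m⁻¹·s⁻².
  W = J/s (power = energy per time),
      = kg·m²·s⁻³.
  So W⁻¹ = kg⁻¹·m⁻²·s³.
  Combining: F·H·Pa·m²·s⁻²·W⁻¹ = (kg⁻¹·m⁻²·s⁴·A²) · (kg·m²·s⁻²·A⁻²) · (kg·m⁻¹·s⁻²) · m² · s⁻² · (kg⁻¹·m⁻²·s³) = m⁻¹·s.
Left is kg·m·s⁻²; right is m⁻¹·s — different.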